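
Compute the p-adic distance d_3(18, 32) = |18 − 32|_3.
d_3(18, 32) = 1

Step 1 — x − y = 18 − 32 = -14. Step 2 — v_3(-14) = 0 (factor: -14 = −(3^0 · 14); the sign does not affect v_p). Step 3 — |x − y|_3 = 3^{0} = 1.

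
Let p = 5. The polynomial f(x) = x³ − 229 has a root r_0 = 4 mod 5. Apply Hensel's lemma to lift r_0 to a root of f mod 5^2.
r_1 = 9 (mod 25)

Hensel: r_{i+1} = r_i − f(r_i)/f′(r_i) mod 5^{i+2}, where f′(x) = 3x². Iterate:
  r_0 = 4 (mod 5)
  r_1 = 9 (mod 25)
Final: r = 9 with f(r) ≡ 0 mod 5^2.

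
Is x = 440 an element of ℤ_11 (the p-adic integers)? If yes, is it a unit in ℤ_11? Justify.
x ∈ ℤ_11 but not a unit; v_11(x) = 1 > 0

ℤ_11 = {x ∈ ℚ_11 : v_11(x) ≥ 0} and ℤ_11^× = {x ∈ ℤ_11 : v_11(x) = 0}. Here v_11(440) = v_11(num) − v_11(den) = 1; compare against these criteria.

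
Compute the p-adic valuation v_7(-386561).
v_7(-386561) = 5

v_7(n) is the largest exponent k such that 7^k divides n. Factor out: -386561 = -7^5 · 23. (Sign doesn't affect v_p.) So v_7(-386561) = 5.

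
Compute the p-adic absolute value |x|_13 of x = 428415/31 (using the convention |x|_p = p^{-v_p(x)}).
|428415/31|_13 = 1/28561

Step 1 — compute v_13(x) by factoring powers of 13 out of the numerator and denominator: v_13(428415/31) = 4. Step 2 — apply |x|_p = p^{-v_p(x)} = 13^{-4} = 1/28561.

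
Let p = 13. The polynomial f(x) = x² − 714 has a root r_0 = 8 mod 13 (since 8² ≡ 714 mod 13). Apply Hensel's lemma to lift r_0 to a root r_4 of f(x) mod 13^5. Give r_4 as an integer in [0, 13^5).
r_4 = 51826 (mod 371293)

Hensel's recurrence: r_{i+1} = r_i − f(r_i)·(f′(r_i))^{-1} mod 13^{i+2}, with f′(x) = 2x. Iterate:
  r_0 = 8 (mod 13)
  r_1 = 112 (mod 169)
  r_2 = 1295 (mod 2197)
  r_3 = 23265 (mod 28561)
  r_4 = 51826 (mod 371293)
Final: r_4 = 51826, and one checks f(r_4) ≡ 0 mod 13^5.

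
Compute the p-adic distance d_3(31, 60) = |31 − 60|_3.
d_3(31, 60) = 1

Step 1 — x − y = 31 − 60 = -29. Step 2 — v_3(-29) = 0 (factor: -29 = −(3^0 · 29); the sign does not affect v_p). Step 3 — |x − y|_3 = 3^{0} = 1.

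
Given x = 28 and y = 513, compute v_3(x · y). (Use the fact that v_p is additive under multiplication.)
v_3(14364) = 3

v_p(x) = 0 (factor: 28 = 3^0 · 28); v_p(y) = 3 (factor: 513 = 3^3 · 19). Additivity: v_p(xy) = v_p(x) + v_p(y) = 0 + 3 = 3. (Direct check: xy = 14364 = 3^3 · (532).)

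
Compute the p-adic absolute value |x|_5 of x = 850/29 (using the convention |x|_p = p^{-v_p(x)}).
|850/29|_5 = 1/25

Step 1 — compute v_5(x) by factoring powers of 5 out of the numerator and denominator: v_5(850/29) = 2. Step 2 — apply |x|_p = p^{-v_p(x)} = 5^{-2} = 1/25.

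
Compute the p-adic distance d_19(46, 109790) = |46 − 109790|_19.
d_19(46, 109790) = 1/6859

Step 1 — x − y = 46 − 109790 = -109744. Step 2 — v_19(-109744) = 3 (factor: -109744 = −(19^3 · 16); the sign does not affect v_p). Step 3 — |x − y|_19 = 19^{-3} = 1/6859.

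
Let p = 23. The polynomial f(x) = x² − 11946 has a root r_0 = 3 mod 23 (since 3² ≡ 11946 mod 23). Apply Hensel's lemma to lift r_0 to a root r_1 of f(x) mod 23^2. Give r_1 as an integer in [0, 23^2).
r_1 = 141 (mod 529)

Hensel's recurrence: r_{i+1} = r_i − f(r_i)·(f′(r_i))^{-1} mod 23^{i+2}, with f′(x) = 2x. Iterate:
  r_0 = 3 (mod 23)
  r_1 = 141 (mod 529)
Final: r_1 = 141, and one checks f(r_1) ≡ 0 mod 23^2.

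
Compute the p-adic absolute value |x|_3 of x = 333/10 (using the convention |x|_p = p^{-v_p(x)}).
|333/10|_3 = 1/9

Step 1 — compute v_3(x) by factoring powers of 3 out of the numerator and denominator: v_3(333/10) = 2. Step 2 — apply |x|_p = p^{-v_p(x)} = 3^{-2} = 1/9.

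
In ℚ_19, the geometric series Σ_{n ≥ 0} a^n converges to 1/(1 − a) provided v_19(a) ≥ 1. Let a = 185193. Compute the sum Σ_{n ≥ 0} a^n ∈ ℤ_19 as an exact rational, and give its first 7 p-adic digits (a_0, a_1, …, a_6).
Σ a^n = 1/(1 − a) = -1/185192;  first 7 digits = (1, 0, 0, 8, 1, 0, 7)

v_19(a) = 3 ≥ 1, so the series converges in ℤ_19 to 1/(1 − a) = 1/(1 − 185193) = -1/185192. Expand this rational in ℤ_19: compute digits iteratively via d_i = x_i mod 19, x_{i+1} = (x_i − d_i)/19. The first 7 digits are (1, 0, 0, 8, 1, 0, 7).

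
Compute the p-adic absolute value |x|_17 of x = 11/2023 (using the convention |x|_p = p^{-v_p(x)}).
|11/2023|_17 = 289

Step 1 — compute v_17(x) by factoring powers of 17 out of the numerator and denominator: v_17(11/2023) = -2. Step 2 — apply |x|_p = p^{-v_p(x)} = 17^{2} = 289.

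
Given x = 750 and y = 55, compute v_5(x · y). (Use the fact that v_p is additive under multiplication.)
v_5(41250) = 4

v_p(x) = 3 (factor: 750 = 5^3 · 6); v_p(y) = 1 (factor: 55 = 5^1 · 11). Additivity: v_p(xy) = v_p(x) + v_p(y) = 3 + 1 = 4. (Direct check: xy = 41250 = 5^4 · (66).)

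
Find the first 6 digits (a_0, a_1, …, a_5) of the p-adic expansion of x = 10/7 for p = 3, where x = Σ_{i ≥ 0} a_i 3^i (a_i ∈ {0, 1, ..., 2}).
(a_0, …, a_5) = (1, 1, 1, 0, 2, 1)

v_3(10/7) = 0 (numerator and denominator both coprime to 3), so x ∈ ℤ_3^×. Compute digits iteratively via a_i = x_i mod 3, x_{i+1} = (x_i − a_i)/3, with x_0 = x:
  x_0 = 10/7;  a_0 = 1;  x_1 = (x_0 − 1)/3 = 1/7
  x_1 = 1/7;  a_1 = 1;  x_2 = (x_1 − 1)/3 = -2/7
  x_2 = -2/7;  a_2 = 1;  x_3 = (x_2 − 1)/3 = -3/7
  x_3 = -3/7;  a_3 = 0;  x_4 = (x_3 − 0)/3 = -1/7
  x_4 = -1/7;  a_4 = 2;  x_5 = (x_4 − 2)/3 = -5/7
  x_5 = -5/7;  a_5 = 1;  x_6 = (x_5 − 1)/3 = -4/7
Digits: (1, 1, 1, 0, 2, 1).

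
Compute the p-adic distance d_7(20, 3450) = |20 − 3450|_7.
d_7(20, 3450) = 1/343

Step 1 — x − y = 20 − 3450 = -3430. Step 2 — v_7(-3430) = 3 (factor: -3430 = −(7^3 · 10); the sign does not affect v_p). Step 3 — |x − y|_7 = 7^{-3} = 1/343.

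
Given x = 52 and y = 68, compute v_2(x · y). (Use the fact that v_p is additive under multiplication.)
v_2(3536) = 4

v_p(x) = 2 (factor: 52 = 2^2 · 13); v_p(y) = 2 (factor: 68 = 2^2 · 17). Additivity: v_p(xy) = v_p(x) + v_p(y) = 2 + 2 = 4. (Direct check: xy = 3536 = 2^4 · (221).)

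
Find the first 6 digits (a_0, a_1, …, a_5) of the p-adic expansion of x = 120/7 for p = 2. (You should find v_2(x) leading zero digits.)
(a_0, …, a_5) = (0, 0, 0, 1, 0, 0)

v_2(120/7) = 3, so a_0 = ... = a_2 = 0. Factor out: x = 2^3 · u with u = 15/7 a unit in ℤ_2. Expand u iteratively via a_{v+i} = u_i mod 2, u_{i+1} = (u_i − a_{v+i})/2:
  u_0 = 15/7;  a_3 = 1;  u_1 = (u_0 − 1)/2 = 4/7
  u_1 = 4/7;  a_4 = 0;  u_2 = (u_1 − 0)/2 = 2/7
  u_2 = 2/7;  a_5 = 0;  u_3 = (u_2 − 0)/2 = 1/7
Digits: (0, 0, 0, 1, 0, 0).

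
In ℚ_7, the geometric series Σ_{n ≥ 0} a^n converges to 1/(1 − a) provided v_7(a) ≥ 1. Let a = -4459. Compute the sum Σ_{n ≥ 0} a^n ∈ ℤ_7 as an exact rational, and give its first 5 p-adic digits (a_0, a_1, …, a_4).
Σ a^n = 1/(1 − a) = 1/4460;  first 5 digits = (1, 0, 0, 1, 5)

v_7(a) = 3 ≥ 1, so the series converges in ℤ_7 to 1/(1 − a) = 1/(1 − (-4459)) = 1/4460. Expand this rational in ℤ_7: compute digits iteratively via d_i = x_i mod 7, x_{i+1} = (x_i − d_i)/7. The first 5 digits are (1, 0, 0, 1, 5).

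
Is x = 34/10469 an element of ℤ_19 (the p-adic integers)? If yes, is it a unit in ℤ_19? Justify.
x ∉ ℤ_19 (v_19(x) = -2 < 0)

ℤ_19 = {x ∈ ℚ_19 : v_19(x) ≥ 0} and ℤ_19^× = {x ∈ ℤ_19 : v_19(x) = 0}. Here v_19(34/10469) = v_19(num) − v_19(den) = -2; compare against these criteria.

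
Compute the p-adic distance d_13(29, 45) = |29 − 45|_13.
d_13(29, 45) = 1

Step 1 — x − y = 29 − 45 = -16. Step 2 — v_13(-16) = 0 (factor: -16 = −(13^0 · 16); the sign does not affect v_p). Step 3 — |x − y|_13 = 13^{0} = 1.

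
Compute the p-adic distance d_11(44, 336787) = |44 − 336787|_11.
d_11(44, 336787) = 1/14641

Step 1 — x − y = 44 − 336787 = -336743. Step 2 — v_11(-336743) = 4 (factor: -336743 = −(11^4 · 23); the sign does not affect v_p). Step 3 — |x − y|_11 = 11^{-4} = 1/14641.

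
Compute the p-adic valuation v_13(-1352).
v_13(-1352) = 2

v_13(n) is the largest exponent k such that 13^k divides n. Factor out: -1352 = -13^2 · 8. (Sign doesn't affect v_p.) So v_13(-1352) = 2.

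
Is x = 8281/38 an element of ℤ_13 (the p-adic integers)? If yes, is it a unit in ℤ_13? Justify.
x ∈ ℤ_13 but not a unit; v_13(x) = 2 > 0

ℤ_13 = {x ∈ ℚ_13 : v_13(x) ≥ 0} and ℤ_13^× = {x ∈ ℤ_13 : v_13(x) = 0}. Here v_13(8281/38) = v_13(num) − v_13(den) = 2; compare against these criteria.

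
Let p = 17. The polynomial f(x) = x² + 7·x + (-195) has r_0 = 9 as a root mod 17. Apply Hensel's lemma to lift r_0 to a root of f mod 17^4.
r_3 = 40078 (mod 83521)

Hensel: r_{i+1} = r_i − f(r_i)·(f′(r_i))^{-1} mod 17^{i+2}, f′(x) = 2x + 7. Iterate:
  r_0 = 9 (mod 17)
  r_1 = 196 (mod 289)
  r_2 = 774 (mod 4913)
  r_3 = 40078 (mod 83521)
Final: r = 40078 satisfies f(r) ≡ 0 mod 17^4.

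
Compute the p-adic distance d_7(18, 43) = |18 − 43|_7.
d_7(18, 43) = 1

Step 1 — x − y = 18 − 43 = -25. Step 2 — v_7(-25) = 0 (factor: -25 = −(7^0 · 25); the sign does not affect v_p). Step 3 — |x − y|_7 = 7^{0} = 1.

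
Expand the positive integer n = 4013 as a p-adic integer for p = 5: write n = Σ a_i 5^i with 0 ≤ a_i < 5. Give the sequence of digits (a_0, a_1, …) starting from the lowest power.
(a_0, a_1, …) = (3, 2, 0, 2, 1, 1)

Repeated division by 5 gives the digits low-to-high: 4013 = 3 + 2·5^1 + 2·5^3 + 1·5^4 + 1·5^5. Digit sequence: (3, 2, 0, 2, 1, 1).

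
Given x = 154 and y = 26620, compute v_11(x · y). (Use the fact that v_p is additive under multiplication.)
v_11(4099480) = 4

v_p(x) = 1 (factor: 154 = 11^1 · 14); v_p(y) = 3 (factor: 26620 = 11^3 · 20). Additivity: v_p(xy) = v_p(x) + v_p(y) = 1 + 3 = 4. (Direct check: xy = 4099480 = 11^4 · (280).)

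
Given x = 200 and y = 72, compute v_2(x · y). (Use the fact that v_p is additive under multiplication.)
v_2(14400) = 6

v_p(x) = 3 (factor: 200 = 2^3 · 25); v_p(y) = 3 (factor: 72 = 2^3 · 9). Additivity: v_p(xy) = v_p(x) + v_p(y) = 3 + 3 = 6. (Direct check: xy = 14400 = 2^6 · (225).)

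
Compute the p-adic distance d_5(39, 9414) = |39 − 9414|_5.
d_5(39, 9414) = 1/3125

Step 1 — x − y = 39 − 9414 = -9375. Step 2 — v_5(-9375) = 5 (factor: -9375 = −(5^5 · 3); the sign does not affect v_p). Step 3 — |x − y|_5 = 5^{-5} = 1/3125.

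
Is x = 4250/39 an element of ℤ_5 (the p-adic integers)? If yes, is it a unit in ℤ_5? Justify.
x ∈ ℤ_5 but not a unit; v_5(x) = 3 > 0

ℤ_5 = {x ∈ ℚ_5 : v_5(x) ≥ 0} and ℤ_5^× = {x ∈ ℤ_5 : v_5(x) = 0}. Here v_5(4250/39) = v_5(num) − v_5(den) = 3; compare against these criteria.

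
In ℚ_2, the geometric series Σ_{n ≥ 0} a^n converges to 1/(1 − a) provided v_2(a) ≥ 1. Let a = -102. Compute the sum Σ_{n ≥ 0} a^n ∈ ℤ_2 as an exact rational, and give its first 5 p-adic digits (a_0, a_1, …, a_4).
Σ a^n = 1/(1 − a) = 1/103;  first 5 digits = (1, 1, 1, 0, 1)

v_2(a) = 1 ≥ 1, so the series converges in ℤ_2 to 1/(1 − a) = 1/(1 − (-102)) = 1/103. Expand this rational in ℤ_2: compute digits iteratively via d_i = x_i mod 2, x_{i+1} = (x_i − d_i)/2. The first 5 digits are (1, 1, 1, 0, 1).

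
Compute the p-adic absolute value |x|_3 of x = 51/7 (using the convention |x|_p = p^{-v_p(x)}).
|51/7|_3 = 1/3

Step 1 — compute v_3(x) by factoring powers of 3 out of the numerator and denominator: v_3(51/7) = 1. Step 2 — apply |x|_p = p^{-v_p(x)} = 3^{-1} = 1/3.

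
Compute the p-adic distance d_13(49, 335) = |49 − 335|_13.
d_13(49, 335) = 1/13

Step 1 — x − y = 49 − 335 = -286. Step 2 — v_13(-286) = 1 (factor: -286 = −(13^1 · 22); the sign does not affect v_p). Step 3 — |x − y|_13 = 13^{-1} = 1/13.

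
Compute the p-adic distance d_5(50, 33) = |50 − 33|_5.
d_5(50, 33) = 1

Step 1 — x − y = 50 − 33 = 17. Step 2 — v_5(17) = 0 (factor: 17 = (5^0 · 17); the sign does not affect v_p). Step 3 — |x − y|_5 = 5^{0} = 1.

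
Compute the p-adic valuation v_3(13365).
v_3(13365) = 5

v_3(n) is the largest exponent k such that 3^k divides n. Factor out: 13365 = 3^5 · 55. (Sign doesn't affect v_p.) So v_3(13365) = 5.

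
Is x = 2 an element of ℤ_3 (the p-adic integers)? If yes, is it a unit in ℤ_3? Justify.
x ∈ ℤ_3^× (unit); v_3(x) = 0

ℤ_3 = {x ∈ ℚ_3 : v_3(x) ≥ 0} and ℤ_3^× = {x ∈ ℤ_3 : v_3(x) = 0}. Here v_3(2) = v_3(num) − v_3(den) = 0; compare against these criteria.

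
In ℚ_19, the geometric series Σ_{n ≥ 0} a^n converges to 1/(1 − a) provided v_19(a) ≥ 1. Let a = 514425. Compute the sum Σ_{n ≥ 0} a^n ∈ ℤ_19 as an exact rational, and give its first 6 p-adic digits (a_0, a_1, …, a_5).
Σ a^n = 1/(1 − a) = -1/514424;  first 6 digits = (1, 0, 0, 18, 3, 0)

v_19(a) = 3 ≥ 1, so the series converges in ℤ_19 to 1/(1 − a) = 1/(1 − 514425) = -1/514424. Expand this rational in ℤ_19: compute digits iteratively via d_i = x_i mod 19, x_{i+1} = (x_i − d_i)/19. The first 6 digits are (1, 0, 0, 18, 3, 0).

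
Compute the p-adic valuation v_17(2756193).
v_17(2756193) = 4

v_17(n) is the largest exponent k such that 17^k divides n. Factor out: 2756193 = 17^4 · 33. (Sign doesn't affect v_p.) So v_17(2756193) = 4.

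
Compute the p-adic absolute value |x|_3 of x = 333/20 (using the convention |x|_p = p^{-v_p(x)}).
|333/20|_3 = 1/9

Step 1 — compute v_3(x) by factoring powers of 3 out of the numerator and denominator: v_3(333/20) = 2. Step 2 — apply |x|_p = p^{-v_p(x)} = 3^{-2} = 1/9.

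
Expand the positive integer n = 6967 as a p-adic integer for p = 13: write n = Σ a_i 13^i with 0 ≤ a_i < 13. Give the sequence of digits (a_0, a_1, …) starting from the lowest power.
(a_0, a_1, …) = (12, 2, 2, 3)

Repeated division by 13 gives the digits low-to-high: 6967 = 12 + 2·13^1 + 2·13^2 + 3·13^3. Digit sequence: (12, 2, 2, 3).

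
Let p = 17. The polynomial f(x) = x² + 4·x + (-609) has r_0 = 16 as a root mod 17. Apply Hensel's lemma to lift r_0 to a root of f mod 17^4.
r_3 = 81225 (mod 83521)

Hensel: r_{i+1} = r_i − f(r_i)·(f′(r_i))^{-1} mod 17^{i+2}, f′(x) = 2x + 4. Iterate:
  r_0 = 16 (mod 17)
  r_1 = 16 (mod 289)
  r_2 = 2617 (mod 4913)
  r_3 = 81225 (mod 83521)
Final: r = 81225 satisfies f(r) ≡ 0 mod 17^4.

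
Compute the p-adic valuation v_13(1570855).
v_13(1570855) = 4

v_13(n) is the largest exponent k such that 13^k divides n. Factor out: 1570855 = 13^4 · 55. (Sign doesn't affect v_p.) So v_13(1570855) = 4.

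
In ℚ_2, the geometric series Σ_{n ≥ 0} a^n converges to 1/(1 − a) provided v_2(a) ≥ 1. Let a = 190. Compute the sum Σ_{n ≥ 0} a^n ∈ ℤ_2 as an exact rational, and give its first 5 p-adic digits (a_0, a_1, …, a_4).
Σ a^n = 1/(1 − a) = -1/189;  first 5 digits = (1, 1, 0, 1, 0)

v_2(a) = 1 ≥ 1, so the series converges in ℤ_2 to 1/(1 − a) = 1/(1 − 190) = -1/189. Expand this rational in ℤ_2: compute digits iteratively via d_i = x_i mod 2, x_{i+1} = (x_i − d_i)/2. The first 5 digits are (1, 1, 0, 1, 0).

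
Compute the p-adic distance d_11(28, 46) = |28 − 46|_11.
d_11(28, 46) = 1

Step 1 — x − y = 28 − 46 = -18. Step 2 — v_11(-18) = 0 (factor: -18 = −(11^0 · 18); the sign does not affect v_p). Step 3 — |x − y|_11 = 11^{0} = 1.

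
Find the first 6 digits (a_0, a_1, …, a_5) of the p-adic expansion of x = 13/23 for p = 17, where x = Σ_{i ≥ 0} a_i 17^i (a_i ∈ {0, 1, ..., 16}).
(a_0, …, a_5) = (5, 16, 2, 5, 13, 14)

v_17(13/23) = 0 (numerator and denominator both coprime to 17), so x ∈ ℤ_17^×. Compute digits iteratively via a_i = x_i mod 17, x_{i+1} = (x_i − a_i)/17, with x_0 = x:
  x_0 = 13/23;  a_0 = 5;  x_1 = (x_0 − 5)/17 = -6/23
  x_1 = -6/23;  a_1 = 16;  x_2 = (x_1 − 16)/17 = -22/23
  x_2 = -22/23;  a_2 = 2;  x_3 = (x_2 − 2)/17 = -4/23
  x_3 = -4/23;  a_3 = 5;  x_4 = (x_3 − 5)/17 = -7/23
  x_4 = -7/23;  a_4 = 13;  x_5 = (x_4 − 13)/17 = -18/23
  x_5 = -18/23;  a_5 = 14;  x_6 = (x_5 − 14)/17 = -20/23
Digits: (5, 16, 2, 5, 13, 14).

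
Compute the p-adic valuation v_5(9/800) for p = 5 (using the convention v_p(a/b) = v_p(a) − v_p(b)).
v_5(9/800) = -2

Factor powers of 5 from the numerator and denominator of the reduced fraction: 9 = 5^0 · 9 and 800 = 5^2 · 32. Apply v_p(a/b) = v_p(a) − v_p(b): v_5(9/800) = 0 − 2 = -2.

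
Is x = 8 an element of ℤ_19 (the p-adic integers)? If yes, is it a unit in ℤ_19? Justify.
x ∈ ℤ_19^× (unit); v_19(x) = 0

ℤ_19 = {x ∈ ℚ_19 : v_19(x) ≥ 0} and ℤ_19^× = {x ∈ ℤ_19 : v_19(x) = 0}. Here v_19(8) = v_19(num) − v_19(den) = 0; compare against these criteria.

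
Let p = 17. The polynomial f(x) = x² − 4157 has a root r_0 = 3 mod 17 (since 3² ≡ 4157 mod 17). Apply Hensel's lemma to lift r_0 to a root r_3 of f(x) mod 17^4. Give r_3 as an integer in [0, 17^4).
r_3 = 6378 (mod 83521)

Hensel's recurrence: r_{i+1} = r_i − f(r_i)·(f′(r_i))^{-1} mod 17^{i+2}, with f′(x) = 2x. Iterate:
  r_0 = 3 (mod 17)
  r_1 = 20 (mod 289)
  r_2 = 1465 (mod 4913)
  r_3 = 6378 (mod 83521)
Final: r_3 = 6378, and one checks f(r_3) ≡ 0 mod 17^4.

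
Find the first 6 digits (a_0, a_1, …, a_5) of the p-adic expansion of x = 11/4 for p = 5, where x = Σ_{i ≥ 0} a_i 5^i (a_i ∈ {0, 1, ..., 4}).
(a_0, …, a_5) = (4, 1, 1, 1, 1, 1)

v_5(11/4) = 0 (numerator and denominator both coprime to 5), so x ∈ ℤ_5^×. Compute digits iteratively via a_i = x_i mod 5, x_{i+1} = (x_i − a_i)/5, with x_0 = x:
  x_0 = 11/4;  a_0 = 4;  x_1 = (x_0 − 4)/5 = -1/4
  x_1 = -1/4;  a_1 = 1;  x_2 = (x_1 − 1)/5 = -1/4
  x_2 = -1/4;  a_2 = 1;  x_3 = (x_2 − 1)/5 = -1/4
  x_3 = -1/4;  a_3 = 1;  x_4 = (x_3 − 1)/5 = -1/4
  x_4 = -1/4;  a_4 = 1;  x_5 = (x_4 − 1)/5 = -1/4
  x_5 = -1/4;  a_5 = 1;  x_6 = (x_5 − 1)/5 = -1/4
Digits: (4, 1, 1, 1, 1, 1).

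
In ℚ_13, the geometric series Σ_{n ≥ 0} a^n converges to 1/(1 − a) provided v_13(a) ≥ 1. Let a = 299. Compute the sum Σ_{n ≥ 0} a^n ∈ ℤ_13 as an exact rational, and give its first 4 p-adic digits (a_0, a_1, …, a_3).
Σ a^n = 1/(1 − a) = -1/298;  first 4 digits = (1, 10, 10, 0)

v_13(a) = 1 ≥ 1, so the series converges in ℤ_13 to 1/(1 − a) = 1/(1 − 299) = -1/298. Expand this rational in ℤ_13: compute digits iteratively via d_i = x_i mod 13, x_{i+1} = (x_i − d_i)/13. The first 4 digits are (1, 10, 10, 0).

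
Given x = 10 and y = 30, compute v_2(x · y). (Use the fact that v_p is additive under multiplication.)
v_2(300) = 2

v_p(x) = 1 (factor: 10 = 2^1 · 5); v_p(y) = 1 (factor: 30 = 2^1 · 15). Additivity: v_p(xy) = v_p(x) + v_p(y) = 1 + 1 = 2. (Direct check: xy = 300 = 2^2 · (75).)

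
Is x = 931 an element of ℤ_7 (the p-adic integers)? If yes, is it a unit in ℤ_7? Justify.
x ∈ ℤ_7 but not a unit; v_7(x) = 2 > 0

ℤ_7 = {x ∈ ℚ_7 : v_7(x) ≥ 0} and ℤ_7^× = {x ∈ ℤ_7 : v_7(x) = 0}. Here v_7(931) = v_7(num) − v_7(den) = 2; compare against these criteria.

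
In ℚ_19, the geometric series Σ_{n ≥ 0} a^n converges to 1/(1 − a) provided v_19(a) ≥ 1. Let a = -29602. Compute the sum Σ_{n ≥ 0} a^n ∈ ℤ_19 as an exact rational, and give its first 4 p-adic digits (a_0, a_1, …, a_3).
Σ a^n = 1/(1 − a) = 1/29603;  first 4 digits = (1, 0, 13, 14)

v_19(a) = 2 ≥ 1, so the series converges in ℤ_19 to 1/(1 − a) = 1/(1 − (-29602)) = 1/29603. Expand this rational in ℤ_19: compute digits iteratively via d_i = x_i mod 19, x_{i+1} = (x_i − d_i)/19. The first 4 digits are (1, 0, 13, 14).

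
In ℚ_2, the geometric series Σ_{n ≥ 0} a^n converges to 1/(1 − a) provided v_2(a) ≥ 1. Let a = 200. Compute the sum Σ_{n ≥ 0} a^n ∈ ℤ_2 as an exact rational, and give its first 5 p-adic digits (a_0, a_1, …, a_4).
Σ a^n = 1/(1 − a) = -1/199;  first 5 digits = (1, 0, 0, 1, 0)

v_2(a) = 3 ≥ 1, so the series converges in ℤ_2 to 1/(1 − a) = 1/(1 − 200) = -1/199. Expand this rational in ℤ_2: compute digits iteratively via d_i = x_i mod 2, x_{i+1} = (x_i − d_i)/2. The first 5 digits are (1, 0, 0, 1, 0).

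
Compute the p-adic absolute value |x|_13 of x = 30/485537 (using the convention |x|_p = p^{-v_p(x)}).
|30/485537|_13 = 28561

Step 1 — compute v_13(x) by factoring powers of 13 out of the numerator and denominator: v_13(30/485537) = -4. Step 2 — apply |x|_p = p^{-v_p(x)} = 13^{4} = 28561.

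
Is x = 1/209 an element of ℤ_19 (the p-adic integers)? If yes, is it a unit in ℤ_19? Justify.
x ∉ ℤ_19 (v_19(x) = -1 < 0)

ℤ_19 = {x ∈ ℚ_19 : v_19(x) ≥ 0} and ℤ_19^× = {x ∈ ℤ_19 : v_19(x) = 0}. Here v_19(1/209) = v_19(num) − v_19(den) = -1; compare against these criteria.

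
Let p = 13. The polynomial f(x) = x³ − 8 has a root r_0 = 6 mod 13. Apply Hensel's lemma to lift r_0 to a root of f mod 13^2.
r_1 = 123 (mod 169)

Hensel: r_{i+1} = r_i − f(r_i)/f′(r_i) mod 13^{i+2}, where f′(x) = 3x². Iterate:
  r_0 = 6 (mod 13)
  r_1 = 123 (mod 169)
Final: r = 123 with f(r) ≡ 0 mod 13^2.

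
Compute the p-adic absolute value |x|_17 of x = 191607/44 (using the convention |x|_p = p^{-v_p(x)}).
|191607/44|_17 = 1/4913

Step 1 — compute v_17(x) by factoring powers of 17 out of the numerator and denominator: v_17(191607/44) = 3. Step 2 — apply |x|_p = p^{-v_p(x)} = 17^{-3} = 1/4913.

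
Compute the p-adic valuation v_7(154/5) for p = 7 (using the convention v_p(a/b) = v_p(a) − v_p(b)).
v_7(154/5) = 1

Factor powers of 7 from the numerator and denominator of the reduced fraction: 154 = 7^1 · 22 and 5 = 7^0 · 5. Apply v_p(a/b) = v_p(a) − v_p(b): v_7(154/5) = 1 − 0 = 1.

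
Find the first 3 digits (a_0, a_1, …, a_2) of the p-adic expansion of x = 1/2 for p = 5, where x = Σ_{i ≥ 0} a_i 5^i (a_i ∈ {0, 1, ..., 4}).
(a_0, …, a_2) = (3, 2, 2)

v_5(1/2) = 0 (numerator and denominator both coprime to 5), so x ∈ ℤ_5^×. Compute digits iteratively via a_i = x_i mod 5, x_{i+1} = (x_i − a_i)/5, with x_0 = x:
  x_0 = 1/2;  a_0 = 3;  x_1 = (x_0 − 3)/5 = -1/2
  x_1 = -1/2;  a_1 = 2;  x_2 = (x_1 − 2)/5 = -1/2
  x_2 = -1/2;  a_2 = 2;  x_3 = (x_2 − 2)/5 = -1/2
Digits: (3, 2, 2).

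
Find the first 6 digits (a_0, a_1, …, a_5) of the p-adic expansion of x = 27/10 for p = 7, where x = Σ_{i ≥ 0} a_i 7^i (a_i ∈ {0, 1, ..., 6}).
(a_0, …, a_5) = (2, 5, 0, 2, 6, 4)

v_7(27/10) = 0 (numerator and denominator both coprime to 7), so x ∈ ℤ_7^×. Compute digits iteratively via a_i = x_i mod 7, x_{i+1} = (x_i − a_i)/7, with x_0 = x:
  x_0 = 27/10;  a_0 = 2;  x_1 = (x_0 − 2)/7 = 1/10
  x_1 = 1/10;  a_1 = 5;  x_2 = (x_1 − 5)/7 = -7/10
  x_2 = -7/10;  a_2 = 0;  x_3 = (x_2 − 0)/7 = -1/10
  x_3 = -1/10;  a_3 = 2;  x_4 = (x_3 − 2)/7 = -3/10
  x_4 = -3/10;  a_4 = 6;  x_5 = (x_4 − 6)/7 = -9/10
  x_5 = -9/10;  a_5 = 4;  x_6 = (x_5 − 4)/7 = -7/10
Digits: (2, 5, 0, 2, 6, 4).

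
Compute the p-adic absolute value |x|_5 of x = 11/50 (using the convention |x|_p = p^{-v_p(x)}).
|11/50|_5 = 25

Step 1 — compute v_5(x) by factoring powers of 5 out of the numerator and denominator: v_5(11/50) = -2. Step 2 — apply |x|_p = p^{-v_p(x)} = 5^{2} = 25.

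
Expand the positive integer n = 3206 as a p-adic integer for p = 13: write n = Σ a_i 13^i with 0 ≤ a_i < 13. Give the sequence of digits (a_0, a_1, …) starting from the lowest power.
(a_0, a_1, …) = (8, 12, 5, 1)

Repeated division by 13 gives the digits low-to-high: 3206 = 8 + 12·13^1 + 5·13^2 + 1·13^3. Digit sequence: (8, 12, 5, 1).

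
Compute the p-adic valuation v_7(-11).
v_7(-11) = 0

v_7(n) is the largest exponent k such that 7^k divides n. Factor out: -11 = -7^0 · 11. (Sign doesn't affect v_p.) So v_7(-11) = 0.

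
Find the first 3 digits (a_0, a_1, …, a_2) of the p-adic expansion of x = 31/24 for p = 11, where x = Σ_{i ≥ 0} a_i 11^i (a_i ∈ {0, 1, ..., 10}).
(a_0, …, a_2) = (10, 7, 8)

v_11(31/24) = 0 (numerator and denominator both coprime to 11), so x ∈ ℤ_11^×. Compute digits iteratively via a_i = x_i mod 11, x_{i+1} = (x_i − a_i)/11, with x_0 = x:
  x_0 = 31/24;  a_0 = 10;  x_1 = (x_0 − 10)/11 = -19/24
  x_1 = -19/24;  a_1 = 7;  x_2 = (x_1 − 7)/11 = -17/24
  x_2 = -17/24;  a_2 = 8;  x_3 = (x_2 − 8)/11 = -19/24
Digits: (10, 7, 8).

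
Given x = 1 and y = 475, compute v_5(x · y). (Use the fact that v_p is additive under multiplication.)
v_5(475) = 2

v_p(x) = 0 (factor: 1 = 5^0 · 1); v_p(y) = 2 (factor: 475 = 5^2 · 19). Additivity: v_p(xy) = v_p(x) + v_p(y) = 0 + 2 = 2. (Direct check: xy = 475 = 5^2 · (19).)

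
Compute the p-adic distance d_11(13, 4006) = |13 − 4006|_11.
d_11(13, 4006) = 1/1331

Step 1 — x − y = 13 − 4006 = -3993. Step 2 — v_11(-3993) = 3 (factor: -3993 = −(11^3 · 3); the sign does not affect v_p). Step 3 — |x − y|_11 = 11^{-3} = 1/1331.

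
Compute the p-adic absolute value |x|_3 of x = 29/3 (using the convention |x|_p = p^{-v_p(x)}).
|29/3|_3 = 3

Step 1 — compute v_3(x) by factoring powers of 3 out of the numerator and denominator: v_3(29/3) = -1. Step 2 — apply |x|_p = p^{-v_p(x)} = 3^{1} = 3.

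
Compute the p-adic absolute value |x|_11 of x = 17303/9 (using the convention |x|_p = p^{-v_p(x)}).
|17303/9|_11 = 1/1331

Step 1 — compute v_11(x) by factoring powers of 11 out of the numerator and denominator: v_11(17303/9) = 3. Step 2 — apply |x|_p = p^{-v_p(x)} = 11^{-3} = 1/1331.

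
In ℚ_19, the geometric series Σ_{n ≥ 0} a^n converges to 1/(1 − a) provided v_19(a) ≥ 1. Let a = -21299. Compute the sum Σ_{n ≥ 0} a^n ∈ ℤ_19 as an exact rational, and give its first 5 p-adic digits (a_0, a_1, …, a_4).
Σ a^n = 1/(1 − a) = 1/21300;  first 5 digits = (1, 0, 17, 15, 3)

v_19(a) = 2 ≥ 1, so the series converges in ℤ_19 to 1/(1 − a) = 1/(1 − (-21299)) = 1/21300. Expand this rational in ℤ_19: compute digits iteratively via d_i = x_i mod 19, x_{i+1} = (x_i − d_i)/19. The first 5 digits are (1, 0, 17, 15, 3).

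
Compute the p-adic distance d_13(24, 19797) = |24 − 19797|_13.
d_13(24, 19797) = 1/2197

Step 1 — x − y = 24 − 19797 = -19773. Step 2 — v_13(-19773) = 3 (factor: -19773 = −(13^3 · 9); the sign does not affect v_p). Step 3 — |x − y|_13 = 13^{-3} = 1/2197.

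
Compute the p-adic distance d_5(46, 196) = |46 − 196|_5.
d_5(46, 196) = 1/25

Step 1 — x − y = 46 − 196 = -150. Step 2 — v_5(-150) = 2 (factor: -150 = −(5^2 · 6); the sign does not affect v_p). Step 3 — |x − y|_5 = 5^{-2} = 1/25.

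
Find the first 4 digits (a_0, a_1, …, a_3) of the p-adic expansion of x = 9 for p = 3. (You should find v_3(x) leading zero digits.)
(a_0, …, a_3) = (0, 0, 1, 0)

v_3(9) = 2, so a_0 = ... = a_1 = 0. Factor out: x = 3^2 · u with u = 1 a unit in ℤ_3. Expand u iteratively via a_{v+i} = u_i mod 3, u_{i+1} = (u_i − a_{v+i})/3:
  u_0 = 1;  a_2 = 1;  u_1 = (u_0 − 1)/3 = 0
  u_1 = 0;  a_3 = 0;  u_2 = (u_1 − 0)/3 = 0
Digits: (0, 0, 1, 0).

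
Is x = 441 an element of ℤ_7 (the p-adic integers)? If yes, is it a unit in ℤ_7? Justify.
x ∈ ℤ_7 but not a unit; v_7(x) = 2 > 0

ℤ_7 = {x ∈ ℚ_7 : v_7(x) ≥ 0} and ℤ_7^× = {x ∈ ℤ_7 : v_7(x) = 0}. Here v_7(441) = v_7(num) − v_7(den) = 2; compare against these criteria.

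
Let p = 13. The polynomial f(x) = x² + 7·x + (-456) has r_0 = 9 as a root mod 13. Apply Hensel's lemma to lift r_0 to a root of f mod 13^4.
r_3 = 23019 (mod 28561)

Hensel: r_{i+1} = r_i − f(r_i)·(f′(r_i))^{-1} mod 13^{i+2}, f′(x) = 2x + 7. Iterate:
  r_0 = 9 (mod 13)
  r_1 = 35 (mod 169)
  r_2 = 1049 (mod 2197)
  r_3 = 23019 (mod 28561)
Final: r = 23019 satisfies f(r) ≡ 0 mod 13^4.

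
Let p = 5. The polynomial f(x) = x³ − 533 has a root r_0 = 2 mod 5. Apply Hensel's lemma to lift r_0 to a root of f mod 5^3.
r_2 = 77 (mod 125)

Hensel: r_{i+1} = r_i − f(r_i)/f′(r_i) mod 5^{i+2}, where f′(x) = 3x². Iterate:
  r_0 = 2 (mod 5)
  r_1 = 2 (mod 25)
  r_2 = 77 (mod 125)
Final: r = 77 with f(r) ≡ 0 mod 5^3.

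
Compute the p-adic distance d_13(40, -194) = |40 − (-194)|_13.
d_13(40, -194) = 1/13

Step 1 — x − y = 40 − (-194) = 234. Step 2 — v_13(234) = 1 (factor: 234 = (13^1 · 18); the sign does not affect v_p). Step 3 — |x − y|_13 = 13^{-1} = 1/13.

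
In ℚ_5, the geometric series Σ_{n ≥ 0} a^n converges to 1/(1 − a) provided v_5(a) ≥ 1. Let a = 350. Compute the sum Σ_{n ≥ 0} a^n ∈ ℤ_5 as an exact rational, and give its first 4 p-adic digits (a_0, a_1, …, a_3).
Σ a^n = 1/(1 − a) = -1/349;  first 4 digits = (1, 0, 4, 2)

v_5(a) = 2 ≥ 1, so the series converges in ℤ_5 to 1/(1 − a) = 1/(1 − 350) = -1/349. Expand this rational in ℤ_5: compute digits iteratively via d_i = x_i mod 5, x_{i+1} = (x_i − d_i)/5. The first 4 digits are (1, 0, 4, 2).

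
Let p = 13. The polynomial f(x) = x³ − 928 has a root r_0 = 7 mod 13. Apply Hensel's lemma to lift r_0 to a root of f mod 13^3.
r_2 = 618 (mod 2197)

Hensel: r_{i+1} = r_i − f(r_i)/f′(r_i) mod 13^{i+2}, where f′(x) = 3x². Iterate:
  r_0 = 7 (mod 13)
  r_1 = 111 (mod 169)
  r_2 = 618 (mod 2197)
Final: r = 618 with f(r) ≡ 0 mod 13^3.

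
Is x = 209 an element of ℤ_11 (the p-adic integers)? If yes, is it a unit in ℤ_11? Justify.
x ∈ ℤ_11 but not a unit; v_11(x) = 1 > 0

ℤ_11 = {x ∈ ℚ_11 : v_11(x) ≥ 0} and ℤ_11^× = {x ∈ ℤ_11 : v_11(x) = 0}. Here v_11(209) = v_11(num) − v_11(den) = 1; compare against these criteria.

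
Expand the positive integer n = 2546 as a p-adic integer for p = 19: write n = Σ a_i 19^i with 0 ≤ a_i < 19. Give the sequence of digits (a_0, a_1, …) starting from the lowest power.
(a_0, a_1, …) = (0, 1, 7)

Repeated division by 19 gives the digits low-to-high: 2546 = 1·19^1 + 7·19^2. Digit sequence: (0, 1, 7).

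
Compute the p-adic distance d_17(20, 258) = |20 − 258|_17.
d_17(20, 258) = 1/17

Step 1 — x − y = 20 − 258 = -238. Step 2 — v_17(-238) = 1 (factor: -238 = −(17^1 · 14); the sign does not affect v_p). Step 3 — |x − y|_17 = 17^{-1} = 1/17.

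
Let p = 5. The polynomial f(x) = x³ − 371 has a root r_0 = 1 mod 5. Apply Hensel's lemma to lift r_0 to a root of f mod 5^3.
r_2 = 66 (mod 125)

Hensel: r_{i+1} = r_i − f(r_i)/f′(r_i) mod 5^{i+2}, where f′(x) = 3x². Iterate:
  r_0 = 1 (mod 5)
  r_1 = 16 (mod 25)
  r_2 = 66 (mod 125)
Final: r = 66 with f(r) ≡ 0 mod 5^3.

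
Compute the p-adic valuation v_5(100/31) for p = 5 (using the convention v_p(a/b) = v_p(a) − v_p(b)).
v_5(100/31) = 2

Factor powers of 5 from the numerator and denominator of the reduced fraction: 100 = 5^2 · 4 and 31 = 5^0 · 31. Apply v_p(a/b) = v_p(a) − v_p(b): v_5(100/31) = 2 − 0 = 2.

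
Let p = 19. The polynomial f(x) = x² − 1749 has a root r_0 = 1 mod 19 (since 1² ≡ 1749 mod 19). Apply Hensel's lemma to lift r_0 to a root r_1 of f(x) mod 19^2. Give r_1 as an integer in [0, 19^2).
r_1 = 153 (mod 361)

Hensel's recurrence: r_{i+1} = r_i − f(r_i)·(f′(r_i))^{-1} mod 19^{i+2}, with f′(x) = 2x. Iterate:
  r_0 = 1 (mod 19)
  r_1 = 153 (mod 361)
Final: r_1 = 153, and one checks f(r_1) ≡ 0 mod 19^2.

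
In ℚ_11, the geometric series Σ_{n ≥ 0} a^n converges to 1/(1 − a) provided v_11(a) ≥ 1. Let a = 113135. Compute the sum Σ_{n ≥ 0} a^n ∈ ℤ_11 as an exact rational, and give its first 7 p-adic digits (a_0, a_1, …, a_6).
Σ a^n = 1/(1 − a) = -1/113134;  first 7 digits = (1, 0, 0, 8, 7, 0, 9)

v_11(a) = 3 ≥ 1, so the series converges in ℤ_11 to 1/(1 − a) = 1/(1 − 113135) = -1/113134. Expand this rational in ℤ_11: compute digits iteratively via d_i = x_i mod 11, x_{i+1} = (x_i − d_i)/11. The first 7 digits are (1, 0, 0, 8, 7, 0, 9).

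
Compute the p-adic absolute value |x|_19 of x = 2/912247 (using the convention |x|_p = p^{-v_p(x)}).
|2/912247|_19 = 130321

Step 1 — compute v_19(x) by factoring powers of 19 out of the numerator and denominator: v_19(2/912247) = -4. Step 2 — apply |x|_p = p^{-v_p(x)} = 19^{4} = 130321.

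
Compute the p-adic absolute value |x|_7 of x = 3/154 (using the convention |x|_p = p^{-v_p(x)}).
|3/154|_7 = 7

Step 1 — compute v_7(x) by factoring powers of 7 out of the numerator and denominator: v_7(3/154) = -1. Step 2 — apply |x|_p = p^{-v_p(x)} = 7^{1} = 7.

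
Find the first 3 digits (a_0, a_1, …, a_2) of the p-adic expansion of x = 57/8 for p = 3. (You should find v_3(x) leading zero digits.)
(a_0, …, a_2) = (0, 2, 2)

v_3(57/8) = 1, so a_0 = ... = a_0 = 0. Factor out: x = 3^1 · u with u = 19/8 a unit in ℤ_3. Expand u iteratively via a_{v+i} = u_i mod 3, u_{i+1} = (u_i − a_{v+i})/3:
  u_0 = 19/8;  a_1 = 2;  u_1 = (u_0 − 2)/3 = 1/8
  u_1 = 1/8;  a_2 = 2;  u_2 = (u_1 − 2)/3 = -5/8
Digits: (0, 2, 2).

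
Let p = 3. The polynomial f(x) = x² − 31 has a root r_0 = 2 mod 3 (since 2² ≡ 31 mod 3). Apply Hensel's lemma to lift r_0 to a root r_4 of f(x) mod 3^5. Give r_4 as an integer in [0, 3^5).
r_4 = 191 (mod 243)

Hensel's recurrence: r_{i+1} = r_i − f(r_i)·(f′(r_i))^{-1} mod 3^{i+2}, with f′(x) = 2x. Iterate:
  r_0 = 2 (mod 3)
  r_1 = 2 (mod 9)
  r_2 = 2 (mod 27)
  r_3 = 29 (mod 81)
  r_4 = 191 (mod 243)
Final: r_4 = 191, and one checks f(r_4) ≡ 0 mod 3^5.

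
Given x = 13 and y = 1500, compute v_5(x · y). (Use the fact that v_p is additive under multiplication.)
v_5(19500) = 3

v_p(x) = 0 (factor: 13 = 5^0 · 13); v_p(y) = 3 (factor: 1500 = 5^3 · 12). Additivity: v_p(xy) = v_p(x) + v_p(y) = 0 + 3 = 3. (Direct check: xy = 19500 = 5^3 · (156).)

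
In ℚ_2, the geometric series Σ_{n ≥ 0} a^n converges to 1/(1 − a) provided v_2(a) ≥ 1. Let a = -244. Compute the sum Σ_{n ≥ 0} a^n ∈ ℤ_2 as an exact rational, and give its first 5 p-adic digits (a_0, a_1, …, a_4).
Σ a^n = 1/(1 − a) = 1/245;  first 5 digits = (1, 0, 1, 1, 1)

v_2(a) = 2 ≥ 1, so the series converges in ℤ_2 to 1/(1 − a) = 1/(1 − (-244)) = 1/245. Expand this rational in ℤ_2: compute digits iteratively via d_i = x_i mod 2, x_{i+1} = (x_i − d_i)/2. The first 5 digits are (1, 0, 1, 1, 1).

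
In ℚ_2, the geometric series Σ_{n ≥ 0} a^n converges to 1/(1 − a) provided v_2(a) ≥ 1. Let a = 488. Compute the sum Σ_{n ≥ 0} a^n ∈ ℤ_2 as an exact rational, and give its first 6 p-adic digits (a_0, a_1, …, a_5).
Σ a^n = 1/(1 − a) = -1/487;  first 6 digits = (1, 0, 0, 1, 0, 1)

v_2(a) = 3 ≥ 1, so the series converges in ℤ_2 to 1/(1 − a) = 1/(1 − 488) = -1/487. Expand this rational in ℤ_2: compute digits iteratively via d_i = x_i mod 2, x_{i+1} = (x_i − d_i)/2. The first 6 digits are (1, 0, 0, 1, 0, 1).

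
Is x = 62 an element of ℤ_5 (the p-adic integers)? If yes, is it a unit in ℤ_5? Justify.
x ∈ ℤ_5^× (unit); v_5(x) = 0

ℤ_5 = {x ∈ ℚ_5 : v_5(x) ≥ 0} and ℤ_5^× = {x ∈ ℤ_5 : v_5(x) = 0}. Here v_5(62) = v_5(num) − v_5(den) = 0; compare against these criteria.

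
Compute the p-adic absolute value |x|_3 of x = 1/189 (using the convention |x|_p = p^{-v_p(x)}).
|1/189|_3 = 27

Step 1 — compute v_3(x) by factoring powers of 3 out of the numerator and denominator: v_3(1/189) = -3. Step 2 — apply |x|_p = p^{-v_p(x)} = 3^{3} = 27.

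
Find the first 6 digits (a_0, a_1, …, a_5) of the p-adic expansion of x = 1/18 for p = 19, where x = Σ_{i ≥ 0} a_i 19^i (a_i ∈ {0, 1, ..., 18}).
(a_0, …, a_5) = (18, 17, 17, 17, 17, 17)

v_19(1/18) = 0 (numerator and denominator both coprime to 19), so x ∈ ℤ_19^×. Compute digits iteratively via a_i = x_i mod 19, x_{i+1} = (x_i − a_i)/19, with x_0 = x:
  x_0 = 1/18;  a_0 = 18;  x_1 = (x_0 − 18)/19 = -17/18
  x_1 = -17/18;  a_1 = 17;  x_2 = (x_1 − 17)/19 = -17/18
  x_2 = -17/18;  a_2 = 17;  x_3 = (x_2 − 17)/19 = -17/18
  x_3 = -17/18;  a_3 = 17;  x_4 = (x_3 − 17)/19 = -17/18
  x_4 = -17/18;  a_4 = 17;  x_5 = (x_4 − 17)/19 = -17/18
  x_5 = -17/18;  a_5 = 17;  x_6 = (x_5 − 17)/19 = -17/18
Digits: (18, 17, 17, 17, 17, 17).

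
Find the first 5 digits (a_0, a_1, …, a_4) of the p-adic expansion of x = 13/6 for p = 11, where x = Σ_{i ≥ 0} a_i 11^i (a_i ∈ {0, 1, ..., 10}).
(a_0, …, a_4) = (4, 9, 1, 9, 1)

v_11(13/6) = 0 (numerator and denominator both coprime to 11), so x ∈ ℤ_11^×. Compute digits iteratively via a_i = x_i mod 11, x_{i+1} = (x_i − a_i)/11, with x_0 = x:
  x_0 = 13/6;  a_0 = 4;  x_1 = (x_0 − 4)/11 = -1/6
  x_1 = -1/6;  a_1 = 9;  x_2 = (x_1 − 9)/11 = -5/6
  x_2 = -5/6;  a_2 = 1;  x_3 = (x_2 − 1)/11 = -1/6
  x_3 = -1/6;  a_3 = 9;  x_4 = (x_3 − 9)/11 = -5/6
  x_4 = -5/6;  a_4 = 1;  x_5 = (x_4 − 1)/11 = -1/6
Digits: (4, 9, 1, 9, 1).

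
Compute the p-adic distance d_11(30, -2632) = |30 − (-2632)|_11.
d_11(30, -2632) = 1/1331

Step 1 — x − y = 30 − (-2632) = 2662. Step 2 — v_11(2662) = 3 (factor: 2662 = (11^3 · 2); the sign does not affect v_p). Step 3 — |x − y|_11 = 11^{-3} = 1/1331.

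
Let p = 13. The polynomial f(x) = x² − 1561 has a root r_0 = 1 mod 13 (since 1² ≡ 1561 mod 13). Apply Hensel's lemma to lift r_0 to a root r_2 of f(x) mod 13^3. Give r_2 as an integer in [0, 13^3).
r_2 = 1964 (mod 2197)

Hensel's recurrence: r_{i+1} = r_i − f(r_i)·(f′(r_i))^{-1} mod 13^{i+2}, with f′(x) = 2x. Iterate:
  r_0 = 1 (mod 13)
  r_1 = 105 (mod 169)
  r_2 = 1964 (mod 2197)
Final: r_2 = 1964, and one checks f(r_2) ≡ 0 mod 13^3.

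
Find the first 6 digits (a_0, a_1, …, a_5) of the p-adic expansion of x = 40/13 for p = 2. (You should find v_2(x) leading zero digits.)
(a_0, …, a_5) = (0, 0, 0, 1, 0, 0)

v_2(40/13) = 3, so a_0 = ... = a_2 = 0. Factor out: x = 2^3 · u with u = 5/13 a unit in ℤ_2. Expand u iteratively via a_{v+i} = u_i mod 2, u_{i+1} = (u_i − a_{v+i})/2:
  u_0 = 5/13;  a_3 = 1;  u_1 = (u_0 − 1)/2 = -4/13
  u_1 = -4/13;  a_4 = 0;  u_2 = (u_1 − 0)/2 = -2/13
  u_2 = -2/13;  a_5 = 0;  u_3 = (u_2 − 0)/2 = -1/13
Digits: (0, 0, 0, 1, 0, 0).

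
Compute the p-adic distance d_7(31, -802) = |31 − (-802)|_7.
d_7(31, -802) = 1/49

Step 1 — x − y = 31 − (-802) = 833. Step 2 — v_7(833) = 2 (factor: 833 = (7^2 · 17); the sign does not affect v_p). Step 3 — |x − y|_7 = 7^{-2} = 1/49.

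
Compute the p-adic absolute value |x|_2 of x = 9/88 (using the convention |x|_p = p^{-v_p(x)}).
|9/88|_2 = 8

Step 1 — compute v_2(x) by factoring powers of 2 out of the numerator and denominator: v_2(9/88) = -3. Step 2 — apply |x|_p = p^{-v_p(x)} = 2^{3} = 8.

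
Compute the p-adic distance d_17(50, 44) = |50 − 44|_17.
d_17(50, 44) = 1

Step 1 — x − y = 50 − 44 = 6. Step 2 — v_17(6) = 0 (factor: 6 = (17^0 · 6); the sign does not affect v_p). Step 3 — |x − y|_17 = 17^{0} = 1.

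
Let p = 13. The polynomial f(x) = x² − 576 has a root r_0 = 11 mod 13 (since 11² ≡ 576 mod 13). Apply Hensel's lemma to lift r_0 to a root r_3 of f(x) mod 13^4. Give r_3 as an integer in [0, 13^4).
r_3 = 24 (mod 28561)

Hensel's recurrence: r_{i+1} = r_i − f(r_i)·(f′(r_i))^{-1} mod 13^{i+2}, with f′(x) = 2x. Iterate:
  r_0 = 11 (mod 13)
  r_1 = 24 (mod 169)
  r_2 = 24 (mod 2197)
  r_3 = 24 (mod 28561)
Final: r_3 = 24, and one checks f(r_3) ≡ 0 mod 13^4.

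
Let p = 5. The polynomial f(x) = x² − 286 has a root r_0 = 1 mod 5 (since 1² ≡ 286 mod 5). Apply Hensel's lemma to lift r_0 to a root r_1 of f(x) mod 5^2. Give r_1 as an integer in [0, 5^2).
r_1 = 6 (mod 25)

Hensel's recurrence: r_{i+1} = r_i − f(r_i)·(f′(r_i))^{-1} mod 5^{i+2}, with f′(x) = 2x. Iterate:
  r_0 = 1 (mod 5)
  r_1 = 6 (mod 25)
Final: r_1 = 6, and one checks f(r_1) ≡ 0 mod 5^2.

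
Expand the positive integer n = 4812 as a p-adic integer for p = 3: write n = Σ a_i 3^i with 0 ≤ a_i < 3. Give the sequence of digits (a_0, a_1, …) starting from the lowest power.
(a_0, a_1, …) = (0, 2, 0, 1, 2, 1, 0, 2)

Repeated division by 3 gives the digits low-to-high: 4812 = 2·3^1 + 1·3^3 + 2·3^4 + 1·3^5 + 2·3^7. Digit sequence: (0, 2, 0, 1, 2, 1, 0, 2).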